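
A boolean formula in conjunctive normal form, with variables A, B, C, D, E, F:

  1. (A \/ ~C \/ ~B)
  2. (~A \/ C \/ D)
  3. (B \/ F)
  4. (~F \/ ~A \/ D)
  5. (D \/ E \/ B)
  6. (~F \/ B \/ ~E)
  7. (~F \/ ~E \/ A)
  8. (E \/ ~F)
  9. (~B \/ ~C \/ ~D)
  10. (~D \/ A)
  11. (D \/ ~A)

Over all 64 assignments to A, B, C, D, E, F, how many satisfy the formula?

Satisfying assignments:
  A=0 B=1 C=0 D=0 E=0 F=0
  A=0 B=1 C=0 D=0 E=1 F=0
  A=1 B=1 C=0 D=1 E=0 F=0
  A=1 B=1 C=0 D=1 E=1 F=0
  A=1 B=1 C=0 D=1 E=1 F=1
That's 5 in total.

5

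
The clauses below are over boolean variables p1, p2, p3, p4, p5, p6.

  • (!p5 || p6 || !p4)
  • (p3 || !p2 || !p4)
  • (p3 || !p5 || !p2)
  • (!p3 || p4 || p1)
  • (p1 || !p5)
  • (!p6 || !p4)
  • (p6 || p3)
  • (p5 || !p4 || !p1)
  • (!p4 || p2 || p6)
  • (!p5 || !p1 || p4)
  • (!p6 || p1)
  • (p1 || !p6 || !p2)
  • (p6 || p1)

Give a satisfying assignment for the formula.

Branch on p1: take p1 = True.
Branch on p2: take p2 = True.
Set p3 = True and propagate.
For the remaining variables, p4 = False, p5 = False, p6 = True works.
Every clause has at least one true literal under this assignment.

p1 = 1, p2 = 1, p3 = 1, p4 = 0, p5 = 0, p6 = 1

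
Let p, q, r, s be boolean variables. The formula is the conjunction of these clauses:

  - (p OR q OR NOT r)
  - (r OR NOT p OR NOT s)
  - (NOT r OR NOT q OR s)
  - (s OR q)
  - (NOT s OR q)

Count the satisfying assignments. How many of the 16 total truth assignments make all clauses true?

5

The models are:
  p=0 q=1 r=0 s=0
  p=0 q=1 r=0 s=1
  p=0 q=1 r=1 s=1
  p=1 q=1 r=0 s=0
  p=1 q=1 r=1 s=1
That's 5 in total.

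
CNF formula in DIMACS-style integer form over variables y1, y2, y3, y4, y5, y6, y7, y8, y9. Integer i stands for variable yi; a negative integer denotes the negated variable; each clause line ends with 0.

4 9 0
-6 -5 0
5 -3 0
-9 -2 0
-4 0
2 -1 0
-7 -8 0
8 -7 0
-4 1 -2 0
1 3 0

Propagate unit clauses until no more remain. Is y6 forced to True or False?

(!y4) is a unit clause: y4 = False.
(y9 || y4) with y4 = False leaves only y9, so y9 = True.
In (!y2 || !y9), !y9 is now false; !y2 must hold, so y2 = False.
(y2 || !y1) with y2 = False leaves only !y1, so y1 = False.
In (y3 || y1), y1 is now false; y3 must hold, so y3 = True.
In (y5 || !y3), !y3 is now false; y5 must hold, so y5 = True.
In (!y6 || !y5), !y5 is now false; !y6 must hold, so y6 = False.

False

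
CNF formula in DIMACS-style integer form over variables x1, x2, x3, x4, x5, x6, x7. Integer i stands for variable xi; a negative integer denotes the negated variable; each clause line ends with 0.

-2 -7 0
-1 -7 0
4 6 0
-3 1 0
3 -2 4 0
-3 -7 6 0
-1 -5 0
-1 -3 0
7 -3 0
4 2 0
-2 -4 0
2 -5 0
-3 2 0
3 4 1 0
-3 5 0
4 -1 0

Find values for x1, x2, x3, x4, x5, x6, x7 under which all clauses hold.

x1=T  x2=F  x3=F  x4=T  x5=F  x6=F  x7=F

Try x1 = True.
  then x7 is forced to False.
  then x5 is forced to False.
  then x3 is forced to False.
  then x4 is forced to True.
  then x2 is forced to False.
x6 is now unconstrained; take x6 = False.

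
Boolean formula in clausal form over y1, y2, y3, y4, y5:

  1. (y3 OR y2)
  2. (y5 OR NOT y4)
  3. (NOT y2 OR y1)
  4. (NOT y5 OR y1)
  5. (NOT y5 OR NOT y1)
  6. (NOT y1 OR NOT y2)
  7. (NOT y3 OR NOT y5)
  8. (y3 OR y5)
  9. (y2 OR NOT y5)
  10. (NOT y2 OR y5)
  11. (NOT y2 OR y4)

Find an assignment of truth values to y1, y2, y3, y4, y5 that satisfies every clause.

y1=F, y2=F, y3=T, y4=F, y5=F

Check each clause:
  1. (y2 OR y3) — y3 is true.
  2. (y5 OR NOT y4) — NOT y4 is true.
  3. (NOT y2 OR y1) — NOT y2 is true.
  4. (NOT y5 OR y1) — NOT y5 is true.
  5. (NOT y1 OR NOT y5) — NOT y5 is true.
  6. (NOT y1 OR NOT y2) — NOT y2 is true.
  7. (NOT y3 OR NOT y5) — NOT y5 is true.
  8. (y5 OR y3) — y3 is true.
  9. (NOT y5 OR y2) — NOT y5 is true.
  10. (y5 OR NOT y2) — NOT y2 is true.
  11. (y4 OR NOT y2) — NOT y2 is true.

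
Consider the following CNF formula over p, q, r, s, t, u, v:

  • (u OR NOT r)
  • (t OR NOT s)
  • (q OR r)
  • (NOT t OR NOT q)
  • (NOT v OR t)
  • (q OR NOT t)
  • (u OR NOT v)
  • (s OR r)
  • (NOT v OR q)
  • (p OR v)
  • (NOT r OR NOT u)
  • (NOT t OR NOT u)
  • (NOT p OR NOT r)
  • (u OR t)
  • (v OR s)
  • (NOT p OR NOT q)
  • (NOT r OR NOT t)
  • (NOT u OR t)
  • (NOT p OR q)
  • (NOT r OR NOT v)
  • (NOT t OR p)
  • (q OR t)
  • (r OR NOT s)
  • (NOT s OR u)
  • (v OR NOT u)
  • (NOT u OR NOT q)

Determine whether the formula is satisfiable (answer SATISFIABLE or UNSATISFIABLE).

t = True:
  propagation gives q=False; an empty clause results — contradiction.
t = False:
  propagation gives s=False, v=False; an empty clause results — contradiction.
Every branch closes, so no satisfying assignment exists.

UNSATISFIABLE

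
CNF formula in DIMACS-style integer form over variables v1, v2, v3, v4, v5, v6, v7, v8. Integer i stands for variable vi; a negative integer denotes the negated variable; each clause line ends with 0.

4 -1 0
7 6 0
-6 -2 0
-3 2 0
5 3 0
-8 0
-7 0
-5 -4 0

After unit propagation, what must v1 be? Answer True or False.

(~v8) is a unit clause: v8 = False.
(~v7) is a unit clause: v7 = False.
From (v7 | v6) and v7 = False: v6 = True.
(~v6 | ~v2) with v6 = True leaves only ~v2, so v2 = False.
In (v2 | ~v3), v2 is now false; ~v3 must hold, so v3 = False.
(v3 | v5) with v3 = False leaves only v5, so v5 = True.
From (~v4 | ~v5) and v5 = True: v4 = False.
(~v1 | v4) with v4 = False leaves only ~v1, so v1 = False.

False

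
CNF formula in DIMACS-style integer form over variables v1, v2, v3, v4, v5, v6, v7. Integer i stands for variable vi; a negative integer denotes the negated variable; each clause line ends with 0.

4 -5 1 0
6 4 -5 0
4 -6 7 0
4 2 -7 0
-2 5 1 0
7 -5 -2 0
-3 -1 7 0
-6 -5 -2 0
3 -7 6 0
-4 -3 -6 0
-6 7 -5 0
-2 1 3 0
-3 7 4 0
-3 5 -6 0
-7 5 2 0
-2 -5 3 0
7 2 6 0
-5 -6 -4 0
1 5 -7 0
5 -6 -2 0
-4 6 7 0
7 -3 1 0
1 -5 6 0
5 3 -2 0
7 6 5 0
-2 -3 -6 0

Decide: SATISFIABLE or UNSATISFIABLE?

SATISFIABLE

Set v1 = True and propagate.
For the remaining variables, v2 = False, v3 = False, v4 = True, v5 = False, v6 = True, v7 = False works.
So v1 = True, v2 = False, v3 = False, v4 = True, v5 = False, v6 = True, v7 = False is a satisfying assignment.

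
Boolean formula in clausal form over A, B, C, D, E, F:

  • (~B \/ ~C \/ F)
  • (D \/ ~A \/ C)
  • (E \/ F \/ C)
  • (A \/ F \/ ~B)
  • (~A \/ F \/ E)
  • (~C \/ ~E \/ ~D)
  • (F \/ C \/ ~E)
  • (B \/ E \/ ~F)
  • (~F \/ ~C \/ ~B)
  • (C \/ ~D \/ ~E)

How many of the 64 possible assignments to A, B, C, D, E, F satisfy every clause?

11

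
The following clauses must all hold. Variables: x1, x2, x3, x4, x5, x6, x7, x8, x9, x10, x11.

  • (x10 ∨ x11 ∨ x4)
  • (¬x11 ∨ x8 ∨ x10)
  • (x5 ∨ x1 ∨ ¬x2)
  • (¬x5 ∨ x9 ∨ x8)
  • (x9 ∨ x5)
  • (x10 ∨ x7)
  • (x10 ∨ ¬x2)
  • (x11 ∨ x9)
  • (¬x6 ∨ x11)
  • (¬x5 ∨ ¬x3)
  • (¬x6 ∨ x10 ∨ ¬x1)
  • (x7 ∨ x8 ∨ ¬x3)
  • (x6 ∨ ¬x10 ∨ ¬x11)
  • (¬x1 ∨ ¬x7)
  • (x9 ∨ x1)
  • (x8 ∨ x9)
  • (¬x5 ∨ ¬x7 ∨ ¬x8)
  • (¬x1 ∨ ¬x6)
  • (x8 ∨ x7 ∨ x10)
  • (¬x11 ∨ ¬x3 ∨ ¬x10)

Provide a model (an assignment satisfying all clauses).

x1=F, x2=F, x3=F, x4=F, x5=F, x6=T, x7=F, x8=T, x9=T, x10=T, x11=T

Pure literal: x2 appears only negated; assign x2 = False.
x3 occurs only negated in the remaining clauses — set x3 = False.
Try x1 = False.
  then x9 is forced to True.
Try x4 = False.
The remaining clauses are satisfied by x5 = False, x6 = True, x7 = False, x8 = True, x10 = True, x11 = True.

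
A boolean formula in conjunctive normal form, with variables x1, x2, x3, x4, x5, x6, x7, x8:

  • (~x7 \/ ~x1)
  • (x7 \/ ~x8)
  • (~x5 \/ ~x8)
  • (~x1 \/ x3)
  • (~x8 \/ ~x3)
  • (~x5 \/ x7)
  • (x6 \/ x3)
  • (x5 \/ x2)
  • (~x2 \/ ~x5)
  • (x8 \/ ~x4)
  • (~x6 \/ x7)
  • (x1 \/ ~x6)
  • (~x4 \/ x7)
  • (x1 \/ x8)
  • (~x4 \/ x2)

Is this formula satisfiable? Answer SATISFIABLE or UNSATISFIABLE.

SATISFIABLE

Pure literal: x4 appears only negated; assign x4 = False.
Set x1 = True and propagate.
  then x7 is forced to False.
  then x8 is forced to False.
  then x3 is forced to True.
  then x5 is forced to False.
  then x2 is forced to True.
  then x6 is forced to False.
So x1=True  x2=True  x3=True  x4=False  x5=False  x6=False  x7=False  x8=False is a satisfying assignment.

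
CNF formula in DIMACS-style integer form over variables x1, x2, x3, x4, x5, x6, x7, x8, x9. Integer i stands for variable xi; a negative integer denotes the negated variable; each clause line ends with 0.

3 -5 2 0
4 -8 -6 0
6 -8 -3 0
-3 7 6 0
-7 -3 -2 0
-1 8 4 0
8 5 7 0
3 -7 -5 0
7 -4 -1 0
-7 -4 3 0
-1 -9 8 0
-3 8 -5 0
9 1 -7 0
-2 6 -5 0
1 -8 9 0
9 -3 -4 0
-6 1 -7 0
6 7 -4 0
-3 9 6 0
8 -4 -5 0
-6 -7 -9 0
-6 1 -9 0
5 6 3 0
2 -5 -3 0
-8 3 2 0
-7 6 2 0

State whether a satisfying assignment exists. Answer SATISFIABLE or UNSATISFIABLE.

Set x1 = False and propagate.
Set x2 = True and propagate.
The remaining clauses are satisfied by x3 = False, x4 = False, x5 = True, x6 = True, x7 = False, x8 = False, x9 = False.
So x1=0, x2=1, x3=0, x4=0, x5=1, x6=1, x7=0, x8=0, x9=0 is a satisfying assignment.

SATISFIABLE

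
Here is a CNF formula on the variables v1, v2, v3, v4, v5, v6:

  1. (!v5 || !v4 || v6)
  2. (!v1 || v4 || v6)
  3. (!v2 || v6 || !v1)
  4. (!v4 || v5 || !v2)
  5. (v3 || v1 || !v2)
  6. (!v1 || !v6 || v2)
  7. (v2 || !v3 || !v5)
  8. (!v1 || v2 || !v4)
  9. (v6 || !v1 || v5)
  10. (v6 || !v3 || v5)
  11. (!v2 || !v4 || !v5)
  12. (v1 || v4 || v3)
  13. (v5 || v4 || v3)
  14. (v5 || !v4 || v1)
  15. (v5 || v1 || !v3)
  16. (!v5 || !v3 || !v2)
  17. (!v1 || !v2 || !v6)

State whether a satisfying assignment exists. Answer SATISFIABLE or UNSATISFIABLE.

SATISFIABLE

Set v1 = False and propagate.
Try v2 = False.
Branch on v3: take v3 = False.
  then v4 is forced to True.
  then v5 is forced to True.
  then v6 is forced to True.
So v1=False, v2=False, v3=False, v4=True, v5=True, v6=True is a satisfying assignment.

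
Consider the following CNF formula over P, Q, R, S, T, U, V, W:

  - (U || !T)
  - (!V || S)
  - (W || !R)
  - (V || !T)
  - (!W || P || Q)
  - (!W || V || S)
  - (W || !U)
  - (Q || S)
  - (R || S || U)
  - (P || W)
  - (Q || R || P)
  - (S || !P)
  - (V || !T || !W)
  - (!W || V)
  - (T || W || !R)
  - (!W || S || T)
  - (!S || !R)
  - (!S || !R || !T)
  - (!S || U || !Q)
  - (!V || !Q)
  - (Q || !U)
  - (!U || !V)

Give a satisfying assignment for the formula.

Branch on P: take P = True.
  then S is forced to True.
  then R is forced to False.
Branch on Q: take Q = False.
  then U is forced to False.
  then T is forced to False.
Set V = True and propagate.
W is now unconstrained; take W = False.
Every clause has at least one true literal under this assignment.

P=True, Q=False, R=False, S=True, T=False, U=False, V=True, W=False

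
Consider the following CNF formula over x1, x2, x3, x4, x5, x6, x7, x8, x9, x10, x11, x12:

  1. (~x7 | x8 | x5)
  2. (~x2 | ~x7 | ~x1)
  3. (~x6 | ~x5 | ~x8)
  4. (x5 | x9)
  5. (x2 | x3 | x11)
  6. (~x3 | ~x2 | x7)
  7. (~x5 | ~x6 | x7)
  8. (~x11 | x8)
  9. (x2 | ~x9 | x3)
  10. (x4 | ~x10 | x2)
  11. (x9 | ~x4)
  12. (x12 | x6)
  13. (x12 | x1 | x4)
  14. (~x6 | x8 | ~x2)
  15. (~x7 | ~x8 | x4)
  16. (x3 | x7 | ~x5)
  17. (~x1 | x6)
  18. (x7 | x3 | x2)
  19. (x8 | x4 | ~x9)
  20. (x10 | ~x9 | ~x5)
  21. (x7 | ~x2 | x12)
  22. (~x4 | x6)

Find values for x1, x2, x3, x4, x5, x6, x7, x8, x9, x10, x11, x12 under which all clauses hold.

x1=False  x2=False  x3=True  x4=False  x5=True  x6=False  x7=False  x8=False  x9=False  x10=False  x11=False  x12=True

Check each clause:
  1. (x8 | ~x7 | x5) — ~x7 is true.
  2. (~x7 | ~x2 | ~x1) — ~x7 is true.
  3. (~x8 | ~x6 | ~x5) — ~x8 is true.
  4. (x9 | x5) — x5 is true.
  5. (x3 | x2 | x11) — x3 is true.
  6. (~x3 | ~x2 | x7) — ~x2 is true.
  7. (x7 | ~x5 | ~x6) — ~x6 is true.
  8. (~x11 | x8) — ~x11 is true.
  9. (~x9 | x3 | x2) — x3 is true.
  10. (x2 | x4 | ~x10) — ~x10 is true.
  11. (~x4 | x9) — ~x4 is true.
  12. (x12 | x6) — x12 is true.
  13. (x12 | x4 | x1) — x12 is true.
  14. (x8 | ~x6 | ~x2) — ~x6 is true.
  15. (x4 | ~x7 | ~x8) — ~x8 is true.
  16. (x3 | x7 | ~x5) — x3 is true.
  17. (~x1 | x6) — ~x1 is true.
  18. (x3 | x2 | x7) — x3 is true.
  19. (~x9 | x8 | x4) — ~x9 is true.
  20. (x10 | ~x9 | ~x5) — ~x9 is true.
  21. (x12 | x7 | ~x2) — x12 is true.
  22. (~x4 | x6) — ~x4 is true.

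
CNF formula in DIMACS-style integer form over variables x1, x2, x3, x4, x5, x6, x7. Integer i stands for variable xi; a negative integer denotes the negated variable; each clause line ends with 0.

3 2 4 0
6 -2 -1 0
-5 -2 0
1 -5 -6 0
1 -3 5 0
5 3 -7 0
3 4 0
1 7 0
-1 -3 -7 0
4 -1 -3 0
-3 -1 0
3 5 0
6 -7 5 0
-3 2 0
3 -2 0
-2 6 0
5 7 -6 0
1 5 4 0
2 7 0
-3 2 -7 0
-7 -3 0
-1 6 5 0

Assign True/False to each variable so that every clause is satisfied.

x1=1, x2=0, x3=0, x4=1, x5=1, x6=0, x7=1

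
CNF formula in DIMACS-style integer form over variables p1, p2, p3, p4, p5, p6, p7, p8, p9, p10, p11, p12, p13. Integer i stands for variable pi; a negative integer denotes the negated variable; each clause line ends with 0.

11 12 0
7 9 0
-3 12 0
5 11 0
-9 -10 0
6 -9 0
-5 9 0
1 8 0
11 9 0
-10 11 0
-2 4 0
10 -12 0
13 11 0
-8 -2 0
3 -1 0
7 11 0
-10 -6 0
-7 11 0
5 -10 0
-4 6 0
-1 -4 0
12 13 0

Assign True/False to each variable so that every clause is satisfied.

p1=F, p2=F, p3=F, p4=T, p5=T, p6=T, p7=T, p8=T, p9=T, p10=F, p11=T, p12=F, p13=T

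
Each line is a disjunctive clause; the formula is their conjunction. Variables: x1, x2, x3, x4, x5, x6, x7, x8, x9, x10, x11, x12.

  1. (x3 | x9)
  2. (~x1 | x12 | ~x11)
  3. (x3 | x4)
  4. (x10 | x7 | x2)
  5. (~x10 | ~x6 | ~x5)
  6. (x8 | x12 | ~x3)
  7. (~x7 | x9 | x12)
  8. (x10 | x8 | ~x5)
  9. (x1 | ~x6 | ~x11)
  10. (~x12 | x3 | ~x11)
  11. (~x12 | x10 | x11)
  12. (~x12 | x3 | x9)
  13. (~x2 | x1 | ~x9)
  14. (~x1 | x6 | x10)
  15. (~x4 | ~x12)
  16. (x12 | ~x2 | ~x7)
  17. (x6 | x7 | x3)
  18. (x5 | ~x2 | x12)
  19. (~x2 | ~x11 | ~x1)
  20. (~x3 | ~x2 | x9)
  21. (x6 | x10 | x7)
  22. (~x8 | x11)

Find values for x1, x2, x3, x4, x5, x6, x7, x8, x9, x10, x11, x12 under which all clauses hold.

x1=F, x2=F, x3=T, x4=F, x5=T, x6=F, x7=T, x8=F, x9=F, x10=T, x11=T, x12=T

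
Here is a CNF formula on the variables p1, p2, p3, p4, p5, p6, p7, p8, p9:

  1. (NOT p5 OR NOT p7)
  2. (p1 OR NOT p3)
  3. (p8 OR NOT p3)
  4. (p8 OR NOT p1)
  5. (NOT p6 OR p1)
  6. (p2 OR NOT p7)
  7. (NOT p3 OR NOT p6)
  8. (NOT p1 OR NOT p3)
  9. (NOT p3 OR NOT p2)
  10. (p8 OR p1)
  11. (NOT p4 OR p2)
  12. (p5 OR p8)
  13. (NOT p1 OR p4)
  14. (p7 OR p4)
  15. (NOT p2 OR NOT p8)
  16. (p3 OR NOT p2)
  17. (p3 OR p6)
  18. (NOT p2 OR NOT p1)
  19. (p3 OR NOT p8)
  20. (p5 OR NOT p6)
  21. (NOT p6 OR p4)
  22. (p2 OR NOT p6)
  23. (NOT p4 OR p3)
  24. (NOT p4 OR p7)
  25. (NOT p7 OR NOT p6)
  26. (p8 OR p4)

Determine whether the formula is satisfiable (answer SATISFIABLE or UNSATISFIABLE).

p3 = True:
  propagation gives p1=True; an empty clause results — contradiction.
p3 = False:
  propagation gives p2=False, p7=False, p4=False; an empty clause results — contradiction.
Every branch closes, so no satisfying assignment exists.

UNSATISFIABLE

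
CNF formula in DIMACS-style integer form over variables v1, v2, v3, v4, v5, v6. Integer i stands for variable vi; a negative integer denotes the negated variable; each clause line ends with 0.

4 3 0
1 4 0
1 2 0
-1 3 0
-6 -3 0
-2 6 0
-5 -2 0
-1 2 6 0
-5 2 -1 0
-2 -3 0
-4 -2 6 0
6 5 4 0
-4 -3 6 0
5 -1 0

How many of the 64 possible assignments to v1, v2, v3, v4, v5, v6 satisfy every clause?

Satisfying assignments:
  v1=F v2=T v3=F v4=T v5=F v6=T
Count: 1.

1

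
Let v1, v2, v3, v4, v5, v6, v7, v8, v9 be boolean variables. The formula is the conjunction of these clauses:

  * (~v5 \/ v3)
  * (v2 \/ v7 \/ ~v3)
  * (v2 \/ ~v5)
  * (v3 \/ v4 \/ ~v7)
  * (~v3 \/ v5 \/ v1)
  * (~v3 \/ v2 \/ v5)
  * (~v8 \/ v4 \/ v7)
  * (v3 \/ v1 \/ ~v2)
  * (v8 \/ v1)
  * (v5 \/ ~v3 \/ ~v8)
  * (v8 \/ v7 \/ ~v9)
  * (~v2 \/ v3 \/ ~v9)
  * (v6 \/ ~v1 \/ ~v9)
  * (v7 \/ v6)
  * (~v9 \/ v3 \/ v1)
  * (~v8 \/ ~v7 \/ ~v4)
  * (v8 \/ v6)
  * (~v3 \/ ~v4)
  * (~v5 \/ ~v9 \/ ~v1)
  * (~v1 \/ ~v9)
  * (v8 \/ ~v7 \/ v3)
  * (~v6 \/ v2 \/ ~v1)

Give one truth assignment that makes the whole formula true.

v1=T, v2=T, v3=T, v4=F, v5=T, v6=T, v7=T, v8=F, v9=F

v9 occurs only negated in the remaining clauses — set v9 = False.
Branch on v1: take v1 = True.
For the remaining variables, v2 = True, v3 = True, v4 = False, v5 = True, v6 = True, v7 = True, v8 = False works.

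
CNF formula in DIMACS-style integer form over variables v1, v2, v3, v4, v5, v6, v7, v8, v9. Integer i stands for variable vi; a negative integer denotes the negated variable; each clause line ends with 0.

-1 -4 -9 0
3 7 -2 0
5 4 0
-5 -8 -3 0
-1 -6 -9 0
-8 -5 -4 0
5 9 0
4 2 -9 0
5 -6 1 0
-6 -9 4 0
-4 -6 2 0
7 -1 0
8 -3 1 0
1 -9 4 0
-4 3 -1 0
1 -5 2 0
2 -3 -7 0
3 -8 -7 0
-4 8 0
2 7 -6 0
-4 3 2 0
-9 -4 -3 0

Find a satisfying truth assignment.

v1=1, v2=1, v3=1, v4=0, v5=1, v6=1, v7=1, v8=0, v9=0

Try v1 = True.
  then v7 is forced to True.
Try v2 = True.
Set v3 = True and propagate.
For the remaining variables, v4 = False, v5 = True, v6 = True, v8 = False, v9 = False works.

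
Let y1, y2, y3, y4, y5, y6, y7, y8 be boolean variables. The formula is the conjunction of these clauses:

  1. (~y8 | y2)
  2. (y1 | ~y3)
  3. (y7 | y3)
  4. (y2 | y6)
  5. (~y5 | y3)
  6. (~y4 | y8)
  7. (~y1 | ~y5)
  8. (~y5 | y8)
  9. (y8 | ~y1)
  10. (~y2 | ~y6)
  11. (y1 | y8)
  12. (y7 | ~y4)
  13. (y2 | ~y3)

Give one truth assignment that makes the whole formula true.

y5 occurs only negated in the remaining clauses — set y5 = False.
Pure literal: y7 appears only positively; assign y7 = True.
Set y1 = True and propagate.
  then y8 is forced to True.
  then y2 is forced to True.
  then y6 is forced to False.
y3, y4 are now unconstrained; take y3 = False, y4 = True.

y1 = T, y2 = T, y3 = F, y4 = T, y5 = F, y6 = F, y7 = T, y8 = T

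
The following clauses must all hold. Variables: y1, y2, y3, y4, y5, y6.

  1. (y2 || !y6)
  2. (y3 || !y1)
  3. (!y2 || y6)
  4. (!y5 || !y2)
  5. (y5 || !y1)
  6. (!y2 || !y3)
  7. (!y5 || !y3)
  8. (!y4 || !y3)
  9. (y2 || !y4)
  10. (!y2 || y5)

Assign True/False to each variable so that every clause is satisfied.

y1=False, y2=False, y3=False, y4=False, y5=True, y6=False

Pure literal: y1 appears only negated; assign y1 = False.
Pure literal: y4 appears only negated; assign y4 = False.
Set y2 = False and propagate.
  then y6 is forced to False.
Set y3 = False and propagate.
y5 is now unconstrained; take y5 = True.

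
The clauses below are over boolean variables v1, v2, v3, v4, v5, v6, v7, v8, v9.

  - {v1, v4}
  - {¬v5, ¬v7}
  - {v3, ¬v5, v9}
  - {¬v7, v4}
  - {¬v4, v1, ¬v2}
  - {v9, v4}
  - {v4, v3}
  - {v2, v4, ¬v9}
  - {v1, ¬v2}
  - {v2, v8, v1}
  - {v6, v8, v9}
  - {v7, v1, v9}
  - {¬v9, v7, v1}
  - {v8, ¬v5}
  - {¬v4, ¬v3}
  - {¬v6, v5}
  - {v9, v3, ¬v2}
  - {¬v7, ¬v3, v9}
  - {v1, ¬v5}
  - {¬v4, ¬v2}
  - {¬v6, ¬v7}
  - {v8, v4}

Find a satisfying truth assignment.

Pure literal: v1 appears only positively; assign v1 = True.
v8 occurs only positively in the remaining clauses — set v8 = True.
Branch on v2: take v2 = False.
The remaining clauses are satisfied by v3 = False, v4 = True, v5 = True, v6 = False, v7 = False, v9 = True.
Every clause has at least one true literal under this assignment.
Check each clause:
  1. {v1, v4} — v1 is true.
  2. {¬v7, ¬v5} — ¬v7 is true.
  3. {v9, v3, ¬v5} — v9 is true.
  4. {¬v7, v4} — ¬v7 is true.
  5. {v1, ¬v2, ¬v4} — v1 is true.
  6. {v4, v9} — v9 is true.
  7. {v3, v4} — v4 is true.
  8. {¬v9, v2, v4} — v4 is true.
  9. {¬v2, v1} — v1 is true.
  10. {v1, v2, v8} — v8 is true.
  11. {v9, v6, v8} — v8 is true.
  12. {v1, v7, v9} — v9 is true.
  13. {v1, v7, ¬v9} — v1 is true.
  14. {v8, ¬v5} — v8 is true.
  15. {¬v4, ¬v3} — ¬v3 is true.
  16. {v5, ¬v6} — ¬v6 is true.
  17. {v9, v3, ¬v2} — v9 is true.
  18. {¬v7, v9, ¬v3} — v9 is true.
  19. {v1, ¬v5} — v1 is true.
  20. {¬v4, ¬v2} — ¬v2 is true.
  21. {¬v7, ¬v6} — ¬v7 is true.
  22. {v4, v8} — v8 is true.

v1=True, v2=False, v3=False, v4=True, v5=True, v6=False, v7=False, v8=True, v9=True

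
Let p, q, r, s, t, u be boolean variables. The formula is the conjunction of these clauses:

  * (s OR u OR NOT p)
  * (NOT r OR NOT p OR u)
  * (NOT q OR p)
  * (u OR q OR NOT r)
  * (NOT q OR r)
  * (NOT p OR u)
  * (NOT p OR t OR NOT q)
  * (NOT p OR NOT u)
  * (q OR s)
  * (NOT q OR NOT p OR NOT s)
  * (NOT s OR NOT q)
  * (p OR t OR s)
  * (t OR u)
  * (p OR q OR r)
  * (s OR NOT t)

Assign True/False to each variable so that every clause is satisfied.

p=False, q=False, r=True, s=True, t=True, u=True

Check each clause:
  1. (NOT p OR u OR s) — s is true.
  2. (u OR NOT r OR NOT p) — u is true.
  3. (p OR NOT q) — NOT q is true.
  4. (u OR q OR NOT r) — u is true.
  5. (r OR NOT q) — r is true.
  6. (NOT p OR u) — NOT p is true.
  7. (t OR NOT p OR NOT q) — t is true.
  8. (NOT p OR NOT u) — NOT p is true.
  9. (q OR s) — s is true.
  10. (NOT p OR NOT s OR NOT q) — NOT q is true.
  11. (NOT s OR NOT q) — NOT q is true.
  12. (s OR t OR p) — s is true.
  13. (t OR u) — t is true.
  14. (p OR r OR q) — r is true.
  15. (NOT t OR s) — s is true.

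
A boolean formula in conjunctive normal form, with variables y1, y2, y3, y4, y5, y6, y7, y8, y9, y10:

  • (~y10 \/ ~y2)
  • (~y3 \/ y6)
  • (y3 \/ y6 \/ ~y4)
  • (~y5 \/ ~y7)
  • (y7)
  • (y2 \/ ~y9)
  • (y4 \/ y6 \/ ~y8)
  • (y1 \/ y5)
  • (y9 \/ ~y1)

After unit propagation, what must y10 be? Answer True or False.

False

(y7) is a unit clause: y7 = True.
(~y7 \/ ~y5) with y7 = True leaves only ~y5, so y5 = False.
In (y5 \/ y1), y5 is now false; y1 must hold, so y1 = True.
(y9 \/ ~y1) with y1 = True leaves only y9, so y9 = True.
From (y2 \/ ~y9) and y9 = True: y2 = True.
From (~y2 \/ ~y10) and y2 = True: y10 = False.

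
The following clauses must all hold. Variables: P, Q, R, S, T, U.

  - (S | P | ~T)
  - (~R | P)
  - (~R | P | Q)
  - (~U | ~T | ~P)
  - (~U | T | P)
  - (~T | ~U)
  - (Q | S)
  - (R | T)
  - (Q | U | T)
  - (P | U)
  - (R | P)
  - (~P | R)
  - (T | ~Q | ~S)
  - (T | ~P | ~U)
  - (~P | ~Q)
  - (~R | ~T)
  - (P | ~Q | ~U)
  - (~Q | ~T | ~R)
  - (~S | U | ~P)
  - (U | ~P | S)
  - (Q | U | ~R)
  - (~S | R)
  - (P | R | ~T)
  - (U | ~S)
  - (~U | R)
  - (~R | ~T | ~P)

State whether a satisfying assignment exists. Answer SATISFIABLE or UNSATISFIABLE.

UNSATISFIABLE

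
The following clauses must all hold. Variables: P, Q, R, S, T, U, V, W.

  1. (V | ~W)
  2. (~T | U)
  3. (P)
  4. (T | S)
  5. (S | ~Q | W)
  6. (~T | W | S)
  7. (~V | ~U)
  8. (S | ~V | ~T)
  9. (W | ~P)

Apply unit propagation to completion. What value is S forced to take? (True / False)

True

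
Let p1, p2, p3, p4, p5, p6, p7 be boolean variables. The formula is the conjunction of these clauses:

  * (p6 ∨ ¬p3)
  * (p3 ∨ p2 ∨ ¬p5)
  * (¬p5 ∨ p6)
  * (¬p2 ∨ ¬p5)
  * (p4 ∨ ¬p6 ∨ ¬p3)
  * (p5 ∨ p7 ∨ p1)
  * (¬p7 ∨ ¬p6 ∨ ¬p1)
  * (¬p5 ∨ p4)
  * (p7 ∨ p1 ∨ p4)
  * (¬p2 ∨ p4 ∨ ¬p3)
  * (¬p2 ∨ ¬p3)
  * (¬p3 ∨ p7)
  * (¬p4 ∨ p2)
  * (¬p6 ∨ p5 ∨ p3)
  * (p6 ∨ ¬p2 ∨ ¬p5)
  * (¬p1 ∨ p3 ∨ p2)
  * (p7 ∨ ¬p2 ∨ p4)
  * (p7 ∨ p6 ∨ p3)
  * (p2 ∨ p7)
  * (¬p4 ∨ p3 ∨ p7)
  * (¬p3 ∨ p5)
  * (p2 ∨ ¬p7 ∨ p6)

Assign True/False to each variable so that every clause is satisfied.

p1=0  p2=1  p3=0  p4=1  p5=0  p6=0  p7=1

Check each clause:
  1. (¬p3 ∨ p6) — ¬p3 is true.
  2. (¬p5 ∨ p3 ∨ p2) — p2 is true.
  3. (p6 ∨ ¬p5) — ¬p5 is true.
  4. (¬p5 ∨ ¬p2) — ¬p5 is true.
  5. (¬p3 ∨ p4 ∨ ¬p6) — ¬p6 is true.
  6. (p5 ∨ p1 ∨ p7) — p7 is true.
  7. (¬p6 ∨ ¬p1 ∨ ¬p7) — ¬p6 is true.
  8. (¬p5 ∨ p4) — ¬p5 is true.
  9. (p4 ∨ p1 ∨ p7) — p4 is true.
  10. (¬p2 ∨ ¬p3 ∨ p4) — p4 is true.
  11. (¬p2 ∨ ¬p3) — ¬p3 is true.
  12. (¬p3 ∨ p7) — ¬p3 is true.
  13. (p2 ∨ ¬p4) — p2 is true.
  14. (p3 ∨ p5 ∨ ¬p6) — ¬p6 is true.
  15. (p6 ∨ ¬p2 ∨ ¬p5) — ¬p5 is true.
  16. (p2 ∨ p3 ∨ ¬p1) — p2 is true.
  17. (p4 ∨ p7 ∨ ¬p2) — p4 is true.
  18. (p3 ∨ p7 ∨ p6) — p7 is true.
  19. (p2 ∨ p7) — p2 is true.
  20. (p3 ∨ ¬p4 ∨ p7) — p7 is true.
  21. (p5 ∨ ¬p3) — ¬p3 is true.
  22. (p2 ∨ p6 ∨ ¬p7) — p2 is true.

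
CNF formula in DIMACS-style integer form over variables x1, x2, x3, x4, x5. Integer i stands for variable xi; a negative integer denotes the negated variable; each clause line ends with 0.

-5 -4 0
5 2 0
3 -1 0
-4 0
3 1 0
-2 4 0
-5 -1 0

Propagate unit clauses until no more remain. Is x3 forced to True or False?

True

Unit clause (NOT x4) sets x4 = False.
(x4 OR NOT x2): since x4 = False, the clause reduces to (NOT x2). x2 = False.
(x2 OR x5): since x2 = False, the clause reduces to (x5). x5 = True.
In (NOT x5 OR NOT x1), NOT x5 is now false; NOT x1 must hold, so x1 = False.
(x1 OR x3) with x1 = False leaves only x3, so x3 = True.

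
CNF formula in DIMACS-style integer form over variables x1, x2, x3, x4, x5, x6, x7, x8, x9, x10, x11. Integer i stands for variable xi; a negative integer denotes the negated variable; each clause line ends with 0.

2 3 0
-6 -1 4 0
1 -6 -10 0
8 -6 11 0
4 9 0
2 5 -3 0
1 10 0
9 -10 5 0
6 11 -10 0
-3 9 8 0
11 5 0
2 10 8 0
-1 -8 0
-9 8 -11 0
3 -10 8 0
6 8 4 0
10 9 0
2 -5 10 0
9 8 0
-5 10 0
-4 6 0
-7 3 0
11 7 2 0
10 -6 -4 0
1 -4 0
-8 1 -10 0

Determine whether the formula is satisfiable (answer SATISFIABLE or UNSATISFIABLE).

x10 = True:
  x8 = True:
    propagation gives x1=False; an empty clause results — contradiction.
  x8 = False:
    propagation gives x3=True, x9=True, x11=False, x6=False; an empty clause results — contradiction.
x10 = False:
  propagation gives x1=True, x8=False, x2=True, x9=True; an empty clause results — contradiction.
Every branch closes, so no satisfying assignment exists.

UNSATISFIABLE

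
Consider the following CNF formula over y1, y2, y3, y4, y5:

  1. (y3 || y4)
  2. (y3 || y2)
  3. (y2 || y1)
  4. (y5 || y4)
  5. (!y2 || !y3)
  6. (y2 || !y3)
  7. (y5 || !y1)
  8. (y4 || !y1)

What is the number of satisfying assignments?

3

The models are:
  y1=F y2=T y3=F y4=T y5=F
  y1=F y2=T y3=F y4=T y5=T
  y1=T y2=T y3=F y4=T y5=T
Count: 3.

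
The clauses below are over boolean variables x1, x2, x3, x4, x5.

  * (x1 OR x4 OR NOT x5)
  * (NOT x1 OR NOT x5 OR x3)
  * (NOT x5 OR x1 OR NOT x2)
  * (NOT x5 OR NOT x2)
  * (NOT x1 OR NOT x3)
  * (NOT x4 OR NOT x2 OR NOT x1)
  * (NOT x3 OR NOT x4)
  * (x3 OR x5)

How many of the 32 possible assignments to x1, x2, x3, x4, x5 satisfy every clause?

Satisfying assignments:
  x1=0 x2=0 x3=0 x4=1 x5=1
  x1=0 x2=0 x3=1 x4=0 x5=0
  x1=0 x2=1 x3=1 x4=0 x5=0
Count: 3.

3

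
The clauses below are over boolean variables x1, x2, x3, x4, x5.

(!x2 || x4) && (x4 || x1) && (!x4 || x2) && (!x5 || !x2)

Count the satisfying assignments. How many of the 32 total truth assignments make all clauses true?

Case analysis on x2 and x4:
  x2=T, x4=T: remaining (x1,x3,x5) ∈ {(F,F,F); (F,T,F); (T,F,F); (T,T,F)} — 4.
  x2=T, x4=F: a clause becomes empty — 0.
  x2=F, x4=T: a clause becomes empty — 0.
  x2=F, x4=F: remaining (x1,x3,x5) ∈ {(T,F,F); (T,F,T); (T,T,F); (T,T,T)} — 4.
Total: 4 + 0 + 0 + 4 = 8.

8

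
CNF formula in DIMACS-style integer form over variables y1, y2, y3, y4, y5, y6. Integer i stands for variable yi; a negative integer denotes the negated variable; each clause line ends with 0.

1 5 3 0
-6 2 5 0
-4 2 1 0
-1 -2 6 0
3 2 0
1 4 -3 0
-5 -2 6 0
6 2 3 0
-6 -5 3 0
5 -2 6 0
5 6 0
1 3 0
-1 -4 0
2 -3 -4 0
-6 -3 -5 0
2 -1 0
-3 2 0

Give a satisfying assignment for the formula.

y1=F  y2=T  y3=T  y4=T  y5=F  y6=T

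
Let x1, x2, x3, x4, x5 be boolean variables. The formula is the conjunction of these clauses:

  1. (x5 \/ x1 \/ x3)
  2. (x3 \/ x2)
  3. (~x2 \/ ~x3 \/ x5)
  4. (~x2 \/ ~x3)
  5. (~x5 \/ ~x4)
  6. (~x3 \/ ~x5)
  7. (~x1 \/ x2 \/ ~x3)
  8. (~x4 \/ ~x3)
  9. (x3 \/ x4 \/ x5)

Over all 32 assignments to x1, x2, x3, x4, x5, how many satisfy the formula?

4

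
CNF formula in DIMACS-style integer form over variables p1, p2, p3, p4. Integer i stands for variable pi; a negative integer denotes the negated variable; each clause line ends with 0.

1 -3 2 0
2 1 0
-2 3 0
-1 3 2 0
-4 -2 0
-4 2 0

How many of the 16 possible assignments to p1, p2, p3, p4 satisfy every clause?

3

The models are:
  p1=0 p2=1 p3=1 p4=0
  p1=1 p2=0 p3=1 p4=0
  p1=1 p2=1 p3=1 p4=0
Count: 3.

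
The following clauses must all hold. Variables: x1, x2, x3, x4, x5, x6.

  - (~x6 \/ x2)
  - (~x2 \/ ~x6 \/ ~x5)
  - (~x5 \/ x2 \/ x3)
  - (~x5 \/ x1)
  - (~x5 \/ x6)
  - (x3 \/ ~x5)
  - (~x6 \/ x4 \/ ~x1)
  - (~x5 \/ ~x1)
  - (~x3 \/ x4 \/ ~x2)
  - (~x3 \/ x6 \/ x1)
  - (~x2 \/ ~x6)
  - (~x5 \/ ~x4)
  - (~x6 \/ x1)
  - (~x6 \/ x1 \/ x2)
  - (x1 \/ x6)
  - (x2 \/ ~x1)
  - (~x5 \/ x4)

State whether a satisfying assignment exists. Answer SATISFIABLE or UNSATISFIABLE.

SATISFIABLE

x5 occurs only negated in the remaining clauses — set x5 = False.
Set x1 = True and propagate.
  then x2 is forced to True.
  then x6 is forced to False.
Branch on x3: take x3 = False.
x4 is now unconstrained; take x4 = False.
So x1 = T, x2 = T, x3 = F, x4 = F, x5 = F, x6 = F is a satisfying assignment.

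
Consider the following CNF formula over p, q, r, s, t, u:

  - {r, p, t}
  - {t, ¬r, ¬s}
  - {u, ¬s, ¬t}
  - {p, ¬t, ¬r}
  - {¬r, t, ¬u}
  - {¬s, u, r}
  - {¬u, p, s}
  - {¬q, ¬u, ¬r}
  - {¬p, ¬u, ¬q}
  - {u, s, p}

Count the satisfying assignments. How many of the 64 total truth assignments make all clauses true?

Split on u, then r.
  u=T, r=T: remaining (p,q,s,t) ∈ {(T,F,F,T); (T,F,T,T)} — 2.
  u=T, r=F: 6 of the 16 assignments to (p,q,s,t) work.
  u=F, r=T: remaining (p,q,s,t) ∈ {(T,F,F,F); (T,F,F,T); (T,T,F,F); (T,T,F,T)} — 4.
  u=F, r=F: remaining (p,q,s,t) ∈ {(T,F,F,F); (T,F,F,T); (T,T,F,F); (T,T,F,T)} — 4.
Total: 2 + 6 + 4 + 4 = 16.

16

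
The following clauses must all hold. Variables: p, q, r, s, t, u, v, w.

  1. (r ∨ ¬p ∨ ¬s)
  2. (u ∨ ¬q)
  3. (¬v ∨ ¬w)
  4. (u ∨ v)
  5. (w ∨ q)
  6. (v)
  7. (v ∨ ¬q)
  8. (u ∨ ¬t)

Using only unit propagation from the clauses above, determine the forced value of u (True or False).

True

Unit clause (v) sets v = True.
(¬w ∨ ¬v): since v = True, the clause reduces to (¬w). w = False.
(q ∨ w): since w = False, the clause reduces to (q). q = True.
From (u ∨ ¬q) and q = True: u = True.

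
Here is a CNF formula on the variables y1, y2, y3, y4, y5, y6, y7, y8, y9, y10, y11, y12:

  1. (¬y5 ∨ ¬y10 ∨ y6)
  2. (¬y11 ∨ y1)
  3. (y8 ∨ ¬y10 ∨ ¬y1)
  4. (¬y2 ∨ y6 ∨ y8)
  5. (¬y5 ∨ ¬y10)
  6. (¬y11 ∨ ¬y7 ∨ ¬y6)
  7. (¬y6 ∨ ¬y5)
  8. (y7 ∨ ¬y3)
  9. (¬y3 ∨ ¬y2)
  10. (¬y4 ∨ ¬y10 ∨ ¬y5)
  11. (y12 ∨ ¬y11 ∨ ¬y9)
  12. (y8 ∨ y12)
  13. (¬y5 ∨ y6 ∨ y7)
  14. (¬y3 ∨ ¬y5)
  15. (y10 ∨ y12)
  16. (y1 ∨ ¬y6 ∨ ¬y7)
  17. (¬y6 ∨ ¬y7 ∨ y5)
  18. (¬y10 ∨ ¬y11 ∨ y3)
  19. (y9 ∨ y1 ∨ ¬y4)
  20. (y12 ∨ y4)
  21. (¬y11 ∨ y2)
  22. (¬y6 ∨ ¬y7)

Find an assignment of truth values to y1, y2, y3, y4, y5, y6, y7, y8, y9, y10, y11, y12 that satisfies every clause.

y11 occurs only negated in the remaining clauses — set y11 = False.
Pure literal: y12 appears only positively; assign y12 = True.
Set y1 = True and propagate.
Try y2 = False.
Branch on y3: take y3 = False.
For the remaining variables, y4 = False, y5 = False, y6 = True, y7 = False, y8 = False, y9 = False, y10 = False works.
Check each clause:
  1. (y6 ∨ ¬y10 ∨ ¬y5) — ¬y5 is true.
  2. (¬y11 ∨ y1) — y1 is true.
  3. (y8 ∨ ¬y10 ∨ ¬y1) — ¬y10 is true.
  4. (¬y2 ∨ y6 ∨ y8) — ¬y2 is true.
  5. (¬y5 ∨ ¬y10) — ¬y5 is true.
  6. (¬y11 ∨ ¬y7 ∨ ¬y6) — ¬y7 is true.
  7. (¬y6 ∨ ¬y5) — ¬y5 is true.
  8. (¬y3 ∨ y7) — ¬y3 is true.
  9. (¬y3 ∨ ¬y2) — ¬y3 is true.
  10. (¬y10 ∨ ¬y4 ∨ ¬y5) — ¬y5 is true.
  11. (¬y9 ∨ y12 ∨ ¬y11) — y12 is true.
  12. (y8 ∨ y12) — y12 is true.
  13. (y6 ∨ y7 ∨ ¬y5) — ¬y5 is true.
  14. (¬y5 ∨ ¬y3) — ¬y5 is true.
  15. (y10 ∨ y12) — y12 is true.
  16. (y1 ∨ ¬y6 ∨ ¬y7) — y1 is true.
  17. (¬y7 ∨ y5 ∨ ¬y6) — ¬y7 is true.
  18. (¬y10 ∨ ¬y11 ∨ y3) — ¬y11 is true.
  19. (¬y4 ∨ y9 ∨ y1) — ¬y4 is true.
  20. (y12 ∨ y4) — y12 is true.
  21. (y2 ∨ ¬y11) — ¬y11 is true.
  22. (¬y7 ∨ ¬y6) — ¬y7 is true.

y1=T, y2=F, y3=F, y4=F, y5=F, y6=T, y7=F, y8=F, y9=F, y10=F, y11=F, y12=T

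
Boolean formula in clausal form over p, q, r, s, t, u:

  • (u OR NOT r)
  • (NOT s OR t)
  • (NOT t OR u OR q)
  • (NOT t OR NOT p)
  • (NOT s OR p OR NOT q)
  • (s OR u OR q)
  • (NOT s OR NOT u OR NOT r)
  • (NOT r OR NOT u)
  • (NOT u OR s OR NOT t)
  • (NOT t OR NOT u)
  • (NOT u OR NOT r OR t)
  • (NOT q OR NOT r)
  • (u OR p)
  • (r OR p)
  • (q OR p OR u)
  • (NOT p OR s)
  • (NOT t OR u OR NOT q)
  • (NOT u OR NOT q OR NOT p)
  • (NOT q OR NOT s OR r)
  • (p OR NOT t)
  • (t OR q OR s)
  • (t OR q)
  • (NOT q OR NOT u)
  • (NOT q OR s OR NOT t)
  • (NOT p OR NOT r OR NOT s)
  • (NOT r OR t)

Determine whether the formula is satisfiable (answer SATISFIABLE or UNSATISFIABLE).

UNSATISFIABLE

u = True:
  propagation gives r=False, t=False, s=False, p=True; an empty clause results — contradiction.
u = False:
  propagation gives r=False, p=True, t=False, s=False; an empty clause results — contradiction.
Every branch closes, so no satisfying assignment exists.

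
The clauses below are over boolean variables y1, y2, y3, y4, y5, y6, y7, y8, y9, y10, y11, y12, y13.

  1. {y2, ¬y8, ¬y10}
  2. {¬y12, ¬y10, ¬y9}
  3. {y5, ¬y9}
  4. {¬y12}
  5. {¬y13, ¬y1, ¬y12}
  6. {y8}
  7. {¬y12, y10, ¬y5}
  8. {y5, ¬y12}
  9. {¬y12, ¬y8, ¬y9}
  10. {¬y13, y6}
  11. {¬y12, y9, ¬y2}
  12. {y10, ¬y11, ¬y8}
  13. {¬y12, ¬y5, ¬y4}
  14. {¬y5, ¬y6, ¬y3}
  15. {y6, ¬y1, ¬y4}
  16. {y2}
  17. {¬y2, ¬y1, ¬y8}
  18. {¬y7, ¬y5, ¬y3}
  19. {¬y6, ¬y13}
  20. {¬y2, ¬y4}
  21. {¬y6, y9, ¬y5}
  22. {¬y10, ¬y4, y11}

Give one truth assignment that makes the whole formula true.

y1=F, y2=T, y3=F, y4=F, y5=T, y6=T, y7=F, y8=T, y9=T, y10=F, y11=F, y12=F, y13=F

(¬y12) is a unit clause, so y12 = False.
Unit propagation: (y8) forces y8 = True.
(y2) is a unit clause, so y2 = True.
(¬y1) is a unit clause, so y1 = False.
The clause (¬y4) is unit: y4 must be False.
Pure literal: y3 appears only negated; assign y3 = False.
y7 occurs only negated in the remaining clauses — set y7 = False.
Set y5 = True and propagate.
Branch on y6: take y6 = True.
  then y13 is forced to False.
  then y9 is forced to True.
The remaining clauses are satisfied by y10 = False, y11 = False.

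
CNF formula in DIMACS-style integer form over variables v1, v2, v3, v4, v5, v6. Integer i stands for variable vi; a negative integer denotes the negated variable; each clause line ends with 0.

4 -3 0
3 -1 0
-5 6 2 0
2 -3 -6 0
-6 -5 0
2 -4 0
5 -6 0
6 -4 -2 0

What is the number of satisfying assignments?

3

Satisfying assignments:
  v1=0 v2=0 v3=0 v4=0 v5=0 v6=0
  v1=0 v2=1 v3=0 v4=0 v5=0 v6=0
  v1=0 v2=1 v3=0 v4=0 v5=1 v6=0
Count: 3.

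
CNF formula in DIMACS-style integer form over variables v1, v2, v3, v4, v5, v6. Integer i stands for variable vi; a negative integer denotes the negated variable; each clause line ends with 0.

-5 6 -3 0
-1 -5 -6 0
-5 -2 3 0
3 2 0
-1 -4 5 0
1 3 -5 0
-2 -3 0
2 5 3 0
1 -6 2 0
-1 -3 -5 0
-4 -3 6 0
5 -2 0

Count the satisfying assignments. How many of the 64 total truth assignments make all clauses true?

3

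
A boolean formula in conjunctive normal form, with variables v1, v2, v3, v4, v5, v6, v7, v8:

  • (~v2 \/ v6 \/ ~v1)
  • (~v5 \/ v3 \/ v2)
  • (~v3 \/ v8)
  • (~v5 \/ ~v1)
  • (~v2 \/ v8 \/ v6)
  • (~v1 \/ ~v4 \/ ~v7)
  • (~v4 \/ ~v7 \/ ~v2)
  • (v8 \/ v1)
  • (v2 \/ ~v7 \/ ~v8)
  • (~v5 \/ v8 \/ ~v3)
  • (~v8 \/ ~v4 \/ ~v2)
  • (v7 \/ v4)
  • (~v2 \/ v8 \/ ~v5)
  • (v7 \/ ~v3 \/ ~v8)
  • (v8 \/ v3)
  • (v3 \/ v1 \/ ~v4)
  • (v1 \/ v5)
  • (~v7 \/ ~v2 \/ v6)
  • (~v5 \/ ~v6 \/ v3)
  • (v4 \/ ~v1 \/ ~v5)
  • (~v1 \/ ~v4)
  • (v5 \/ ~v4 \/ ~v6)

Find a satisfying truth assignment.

Set v1 = True and propagate.
  then v5 is forced to False.
  then v4 is forced to False.
  then v7 is forced to True.
Set v2 = True and propagate.
  then v6 is forced to True.
Branch on v3: take v3 = False.
  then v8 is forced to True.

v1=True, v2=True, v3=False, v4=False, v5=False, v6=True, v7=True, v8=True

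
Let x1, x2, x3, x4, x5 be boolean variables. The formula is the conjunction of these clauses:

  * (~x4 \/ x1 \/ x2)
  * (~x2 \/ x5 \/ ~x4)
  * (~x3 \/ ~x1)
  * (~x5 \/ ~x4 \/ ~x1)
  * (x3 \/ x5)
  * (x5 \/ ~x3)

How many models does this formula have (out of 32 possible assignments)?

8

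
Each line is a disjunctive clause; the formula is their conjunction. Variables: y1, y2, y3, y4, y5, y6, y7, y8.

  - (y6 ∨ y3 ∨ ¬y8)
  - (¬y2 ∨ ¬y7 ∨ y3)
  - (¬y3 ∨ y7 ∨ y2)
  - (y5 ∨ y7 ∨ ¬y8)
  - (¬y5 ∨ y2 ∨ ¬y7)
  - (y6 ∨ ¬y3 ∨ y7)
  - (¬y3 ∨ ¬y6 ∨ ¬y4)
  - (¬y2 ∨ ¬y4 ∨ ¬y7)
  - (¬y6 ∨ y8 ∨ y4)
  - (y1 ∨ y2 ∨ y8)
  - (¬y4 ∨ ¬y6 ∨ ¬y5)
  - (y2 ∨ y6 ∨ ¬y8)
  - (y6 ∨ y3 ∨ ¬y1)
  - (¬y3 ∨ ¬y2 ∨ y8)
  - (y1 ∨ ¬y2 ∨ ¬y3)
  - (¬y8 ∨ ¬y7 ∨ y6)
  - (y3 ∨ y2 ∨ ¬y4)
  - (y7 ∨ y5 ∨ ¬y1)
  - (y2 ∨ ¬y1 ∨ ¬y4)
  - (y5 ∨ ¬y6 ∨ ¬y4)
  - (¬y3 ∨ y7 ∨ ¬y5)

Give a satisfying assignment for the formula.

y1 = T  y2 = F  y3 = T  y4 = F  y5 = F  y6 = T  y7 = T  y8 = T

Check each clause:
  1. (y6 ∨ ¬y8 ∨ y3) — y3 is true.
  2. (¬y7 ∨ ¬y2 ∨ y3) — y3 is true.
  3. (¬y3 ∨ y2 ∨ y7) — y7 is true.
  4. (y5 ∨ y7 ∨ ¬y8) — y7 is true.
  5. (¬y5 ∨ y2 ∨ ¬y7) — ¬y5 is true.
  6. (¬y3 ∨ y6 ∨ y7) — y6 is true.
  7. (¬y3 ∨ ¬y6 ∨ ¬y4) — ¬y4 is true.
  8. (¬y2 ∨ ¬y7 ∨ ¬y4) — ¬y4 is true.
  9. (y8 ∨ ¬y6 ∨ y4) — y8 is true.
  10. (y2 ∨ y8 ∨ y1) — y8 is true.
  11. (¬y5 ∨ ¬y4 ∨ ¬y6) — ¬y5 is true.
  12. (¬y8 ∨ y2 ∨ y6) — y6 is true.
  13. (y3 ∨ y6 ∨ ¬y1) — y3 is true.
  14. (¬y2 ∨ y8 ∨ ¬y3) — y8 is true.
  15. (¬y3 ∨ y1 ∨ ¬y2) — y1 is true.
  16. (y6 ∨ ¬y8 ∨ ¬y7) — y6 is true.
  17. (y3 ∨ y2 ∨ ¬y4) — y3 is true.
  18. (y5 ∨ y7 ∨ ¬y1) — y7 is true.
  19. (y2 ∨ ¬y1 ∨ ¬y4) — ¬y4 is true.
  20. (y5 ∨ ¬y4 ∨ ¬y6) — ¬y4 is true.
  21. (y7 ∨ ¬y5 ∨ ¬y3) — ¬y5 is true.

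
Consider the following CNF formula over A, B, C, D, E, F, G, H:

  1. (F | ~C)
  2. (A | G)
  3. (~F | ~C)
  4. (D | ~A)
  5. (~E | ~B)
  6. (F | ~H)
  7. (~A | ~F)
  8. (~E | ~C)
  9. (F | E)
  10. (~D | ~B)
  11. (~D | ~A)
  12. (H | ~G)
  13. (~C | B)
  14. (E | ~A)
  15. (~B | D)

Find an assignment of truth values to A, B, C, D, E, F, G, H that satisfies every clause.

A=False, B=False, C=False, D=False, E=True, F=True, G=True, H=True

C occurs only negated in the remaining clauses — set C = False.
Set A = False and propagate.
  then G is forced to True.
  then H is forced to True.
  then F is forced to True.
The remaining clauses are satisfied by B = False, D = False, E = True.
Every clause has at least one true literal under this assignment.
Check each clause:
  1. (~C | F) — ~C is true.
  2. (G | A) — G is true.
  3. (~F | ~C) — ~C is true.
  4. (D | ~A) — ~A is true.
  5. (~E | ~B) — ~B is true.
  6. (~H | F) — F is true.
  7. (~F | ~A) — ~A is true.
  8. (~E | ~C) — ~C is true.
  9. (F | E) — E is true.
  10. (~D | ~B) — ~D is true.
  11. (~A | ~D) — ~D is true.
  12. (H | ~G) — H is true.
  13. (~C | B) — ~C is true.
  14. (~A | E) — E is true.
  15. (D | ~B) — ~B is true.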